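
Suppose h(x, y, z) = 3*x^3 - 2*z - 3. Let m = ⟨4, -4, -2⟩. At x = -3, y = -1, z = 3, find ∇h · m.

∂h/∂x = 9*x^2
∂h/∂y = 0
∂h/∂z = -2
∇h at (-3, -1, 3) = (81, 0, -2)
∇h · m = (81)(4) + (0)(-4) + (-2)(-2) = 328

328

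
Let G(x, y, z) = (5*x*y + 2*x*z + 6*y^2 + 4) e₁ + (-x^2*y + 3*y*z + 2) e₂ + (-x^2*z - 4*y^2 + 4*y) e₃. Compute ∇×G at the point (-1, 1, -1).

(∇×G)₁ = ∂G₃/∂y − ∂G₂/∂z = -11*y + 4
(∇×G)₂ = ∂G₁/∂z − ∂G₃/∂x = 2*x*z + 2*x
(∇×G)₃ = ∂G₂/∂x − ∂G₁/∂y = -2*x*y - 5*x - 12*y
∇×G = (-11*y + 4, 2*x*z + 2*x, -2*x*y - 5*x - 12*y)
At (-1, 1, -1): (-7, 0, -5).

(-7, 0, -5)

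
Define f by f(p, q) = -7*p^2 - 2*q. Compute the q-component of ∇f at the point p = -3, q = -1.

-2

(∇f)_2 = ∂f/∂q = -2
At (-3, -1): -2.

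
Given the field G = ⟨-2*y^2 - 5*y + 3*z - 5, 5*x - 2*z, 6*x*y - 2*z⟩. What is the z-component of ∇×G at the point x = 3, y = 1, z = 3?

14

(∇×G)_3 = ∂G₂/∂x − ∂G₁/∂y
= 5 − (-4*y - 5)
= 4*y + 10
At (3, 1, 3): 14.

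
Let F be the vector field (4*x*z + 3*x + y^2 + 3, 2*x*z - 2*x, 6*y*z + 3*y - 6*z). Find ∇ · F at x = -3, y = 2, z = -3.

-3

∂F₁/∂x = 4*z + 3
∂F₂/∂y = 0
∂F₃/∂z = 6*y - 6
∇·F = 6*y + 4*z - 3
At (-3, 2, -3): -3.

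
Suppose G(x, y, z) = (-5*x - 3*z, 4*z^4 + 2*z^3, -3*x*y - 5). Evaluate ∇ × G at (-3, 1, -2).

(113, 0, 0)

(∇×G)₁ = ∂G₃/∂y − ∂G₂/∂z = -3*x - 16*z^3 - 6*z^2
(∇×G)₂ = ∂G₁/∂z − ∂G₃/∂x = 3*y - 3
(∇×G)₃ = ∂G₂/∂x − ∂G₁/∂y = 0
∇×G = (-3*x - 16*z^3 - 6*z^2, 3*y - 3, 0)
At (-3, 1, -2): (113, 0, 0).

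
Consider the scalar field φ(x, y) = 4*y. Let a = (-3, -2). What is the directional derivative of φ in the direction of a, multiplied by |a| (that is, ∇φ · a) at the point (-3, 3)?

∂φ/∂x = 0
∂φ/∂y = 4
∇φ at (-3, 3) = (0, 4)
∇φ · a = (0)(-3) + (4)(-2) = -8

-8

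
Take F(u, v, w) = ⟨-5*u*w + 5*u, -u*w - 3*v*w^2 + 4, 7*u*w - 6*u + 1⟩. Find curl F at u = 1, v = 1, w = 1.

(∇×F)₁ = ∂F₃/∂v − ∂F₂/∂w = u + 6*v*w
(∇×F)₂ = ∂F₁/∂w − ∂F₃/∂u = -5*u - 7*w + 6
(∇×F)₃ = ∂F₂/∂u − ∂F₁/∂v = -w
∇×F = (u + 6*v*w, -5*u - 7*w + 6, -w)
At (1, 1, 1): (7, -6, -1).

(7, -6, -1)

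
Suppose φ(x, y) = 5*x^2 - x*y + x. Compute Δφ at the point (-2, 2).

∂²φ/∂x² = 10
∂²φ/∂y² = 0
∇²φ = 10
At (-2, 2): 10.

10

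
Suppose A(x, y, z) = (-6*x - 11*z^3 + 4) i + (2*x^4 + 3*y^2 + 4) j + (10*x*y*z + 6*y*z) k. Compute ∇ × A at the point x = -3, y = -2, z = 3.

(-72, -237, -216)

(∇×A)₁ = ∂A₃/∂y − ∂A₂/∂z = 10*x*z + 6*z
(∇×A)₂ = ∂A₁/∂z − ∂A₃/∂x = -10*y*z - 33*z^2
(∇×A)₃ = ∂A₂/∂x − ∂A₁/∂y = 8*x^3
∇×A = (10*x*z + 6*z, -10*y*z - 33*z^2, 8*x^3)
At (-3, -2, 3): (-72, -237, -216).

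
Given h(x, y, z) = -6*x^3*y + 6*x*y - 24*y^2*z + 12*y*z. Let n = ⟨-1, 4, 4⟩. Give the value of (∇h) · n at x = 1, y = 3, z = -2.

372

∂h/∂x = -18*x^2*y + 6*y
∂h/∂y = -6*x^3 + 6*x - 48*y*z + 12*z
∂h/∂z = -24*y^2 + 12*y
∇h at (1, 3, -2) = (-36, 264, -180)
∇h · n = (-36)(-1) + (264)(4) + (-180)(4) = 372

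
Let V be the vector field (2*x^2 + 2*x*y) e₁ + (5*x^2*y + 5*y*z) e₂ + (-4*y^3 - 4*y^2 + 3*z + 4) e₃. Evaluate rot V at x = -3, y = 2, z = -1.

(-74, 0, -54)

(∇×V)₁ = ∂V₃/∂y − ∂V₂/∂z = -12*y^2 - 13*y
(∇×V)₂ = ∂V₁/∂z − ∂V₃/∂x = 0
(∇×V)₃ = ∂V₂/∂x − ∂V₁/∂y = 10*x*y - 2*x
∇×V = (-12*y^2 - 13*y, 0, 10*x*y - 2*x)
At (-3, 2, -1): (-74, 0, -54).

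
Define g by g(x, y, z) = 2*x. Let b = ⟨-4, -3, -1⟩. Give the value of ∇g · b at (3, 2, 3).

-8

∂g/∂x = 2
∂g/∂y = 0
∂g/∂z = 0
∇g at (3, 2, 3) = (2, 0, 0)
∇g · b = (2)(-4) + (0)(-3) + (0)(-1) = -8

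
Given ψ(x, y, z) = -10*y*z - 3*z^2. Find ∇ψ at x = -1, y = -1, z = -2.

(0, 20, 22)

∂ψ/∂x = 0
∂ψ/∂y = -10*z
∂ψ/∂z = -10*y - 6*z
∇ψ = (0, -10*z, -10*y - 6*z)
At (-1, -1, -2): (0, 20, 22).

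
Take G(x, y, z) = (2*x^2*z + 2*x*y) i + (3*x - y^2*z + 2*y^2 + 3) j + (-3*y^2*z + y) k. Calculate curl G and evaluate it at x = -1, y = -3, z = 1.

(28, 2, 5)

(∇×G)₁ = ∂G₃/∂y − ∂G₂/∂z = y^2 - 6*y*z + 1
(∇×G)₂ = ∂G₁/∂z − ∂G₃/∂x = 2*x^2
(∇×G)₃ = ∂G₂/∂x − ∂G₁/∂y = -2*x + 3
∇×G = (y^2 - 6*y*z + 1, 2*x^2, -2*x + 3)
At (-1, -3, 1): (28, 2, 5).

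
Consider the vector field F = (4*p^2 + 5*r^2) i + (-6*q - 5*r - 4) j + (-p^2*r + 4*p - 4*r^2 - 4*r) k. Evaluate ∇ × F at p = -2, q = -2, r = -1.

(5, -10, 0)

(∇×F)₁ = ∂F₃/∂q − ∂F₂/∂r = 5
(∇×F)₂ = ∂F₁/∂r − ∂F₃/∂p = 2*p*r + 10*r - 4
(∇×F)₃ = ∂F₂/∂p − ∂F₁/∂q = 0
∇×F = (5, 2*p*r + 10*r - 4, 0)
At (-2, -2, -1): (5, -10, 0).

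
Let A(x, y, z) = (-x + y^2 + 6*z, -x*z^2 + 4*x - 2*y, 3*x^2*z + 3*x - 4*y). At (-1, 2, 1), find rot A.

(∇×A)₁ = ∂A₃/∂y − ∂A₂/∂z = 2*x*z - 4
(∇×A)₂ = ∂A₁/∂z − ∂A₃/∂x = -6*x*z + 3
(∇×A)₃ = ∂A₂/∂x − ∂A₁/∂y = -2*y - z^2 + 4
∇×A = (2*x*z - 4, -6*x*z + 3, -2*y - z^2 + 4)
At (-1, 2, 1): (-6, 9, -1).

(-6, 9, -1)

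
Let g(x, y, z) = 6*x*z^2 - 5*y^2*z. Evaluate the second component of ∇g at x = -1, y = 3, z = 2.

-60

(∇g)_2 = ∂g/∂y = -10*y*z
At (-1, 3, 2): -60.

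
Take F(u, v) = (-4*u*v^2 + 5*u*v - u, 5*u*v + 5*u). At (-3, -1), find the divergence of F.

-25

∂F₁/∂u = -4*v^2 + 5*v - 1
∂F₂/∂v = 5*u
∇·F = 5*u - 4*v^2 + 5*v - 1
At (-3, -1): -25.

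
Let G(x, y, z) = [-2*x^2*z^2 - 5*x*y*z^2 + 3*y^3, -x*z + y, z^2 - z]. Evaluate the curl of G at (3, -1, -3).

(∇×G)₁ = ∂G₃/∂y − ∂G₂/∂z = x
(∇×G)₂ = ∂G₁/∂z − ∂G₃/∂x = -4*x^2*z - 10*x*y*z
(∇×G)₃ = ∂G₂/∂x − ∂G₁/∂y = 5*x*z^2 - 9*y^2 - z
∇×G = (x, -4*x^2*z - 10*x*y*z, 5*x*z^2 - 9*y^2 - z)
At (3, -1, -3): (3, 18, 129).

(3, 18, 129)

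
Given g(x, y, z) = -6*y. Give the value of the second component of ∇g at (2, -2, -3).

(∇g)_2 = ∂g/∂y = -6
At (2, -2, -3): -6.

-6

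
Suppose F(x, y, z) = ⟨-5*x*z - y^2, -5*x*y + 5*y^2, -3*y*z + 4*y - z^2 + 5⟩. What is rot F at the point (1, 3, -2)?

(∇×F)₁ = ∂F₃/∂y − ∂F₂/∂z = -3*z + 4
(∇×F)₂ = ∂F₁/∂z − ∂F₃/∂x = -5*x
(∇×F)₃ = ∂F₂/∂x − ∂F₁/∂y = -3*y
∇×F = (-3*z + 4, -5*x, -3*y)
At (1, 3, -2): (10, -5, -9).

(10, -5, -9)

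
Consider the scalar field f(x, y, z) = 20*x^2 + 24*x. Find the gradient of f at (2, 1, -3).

(104, 0, 0)

∂f/∂x = 40*x + 24
∂f/∂y = 0
∂f/∂z = 0
∇f = (40*x + 24, 0, 0)
At (2, 1, -3): (104, 0, 0).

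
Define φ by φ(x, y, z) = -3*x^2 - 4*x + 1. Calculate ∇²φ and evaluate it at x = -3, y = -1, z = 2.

-6

∂²φ/∂x² = -6
∂²φ/∂y² = 0
∂²φ/∂z² = 0
∇²φ = -6
At (-3, -1, 2): -6.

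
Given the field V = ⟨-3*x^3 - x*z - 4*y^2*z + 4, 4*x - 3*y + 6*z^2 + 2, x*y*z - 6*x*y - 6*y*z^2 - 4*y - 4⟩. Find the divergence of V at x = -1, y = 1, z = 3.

-52

∂V₁/∂x = -9*x^2 - z
∂V₂/∂y = -3
∂V₃/∂z = x*y - 12*y*z
∇·V = -9*x^2 + x*y - 12*y*z - z - 3
At (-1, 1, 3): -52.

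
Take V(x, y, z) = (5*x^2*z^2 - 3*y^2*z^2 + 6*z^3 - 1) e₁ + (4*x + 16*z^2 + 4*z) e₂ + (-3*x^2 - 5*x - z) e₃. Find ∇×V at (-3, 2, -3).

(92, -49, 112)

(∇×V)₁ = ∂V₃/∂y − ∂V₂/∂z = -32*z - 4
(∇×V)₂ = ∂V₁/∂z − ∂V₃/∂x = 10*x^2*z + 6*x - 6*y^2*z + 18*z^2 + 5
(∇×V)₃ = ∂V₂/∂x − ∂V₁/∂y = 6*y*z^2 + 4
∇×V = (-32*z - 4, 10*x^2*z + 6*x - 6*y^2*z + 18*z^2 + 5, 6*y*z^2 + 4)
At (-3, 2, -3): (92, -49, 112).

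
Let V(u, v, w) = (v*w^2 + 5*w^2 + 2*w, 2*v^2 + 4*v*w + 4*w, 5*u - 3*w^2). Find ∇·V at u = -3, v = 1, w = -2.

∂V₁/∂u = 0
∂V₂/∂v = 4*v + 4*w
∂V₃/∂w = -6*w
∇·V = 4*v - 2*w
At (-3, 1, -2): 8.

8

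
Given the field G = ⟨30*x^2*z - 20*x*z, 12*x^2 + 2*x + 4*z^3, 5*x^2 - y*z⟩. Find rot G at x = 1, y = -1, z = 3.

(∇×G)₁ = ∂G₃/∂y − ∂G₂/∂z = -12*z^2 - z
(∇×G)₂ = ∂G₁/∂z − ∂G₃/∂x = 30*x^2 - 30*x
(∇×G)₃ = ∂G₂/∂x − ∂G₁/∂y = 24*x + 2
∇×G = (-12*z^2 - z, 30*x^2 - 30*x, 24*x + 2)
At (1, -1, 3): (-111, 0, 26).

(-111, 0, 26)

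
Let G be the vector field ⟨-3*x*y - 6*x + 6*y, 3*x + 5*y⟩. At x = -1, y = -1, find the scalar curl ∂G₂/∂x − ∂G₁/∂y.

∂G₂/∂x = 3
∂G₁/∂y = -3*x + 6
Scalar curl = 3*x - 3
At (-1, -1): -6.

-6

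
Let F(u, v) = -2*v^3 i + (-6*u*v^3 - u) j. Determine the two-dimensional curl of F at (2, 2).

-25

∂F₂/∂u = -6*v^3 - 1
∂F₁/∂v = -6*v^2
Scalar curl = -6*v^3 + 6*v^2 - 1
At (2, 2): -25.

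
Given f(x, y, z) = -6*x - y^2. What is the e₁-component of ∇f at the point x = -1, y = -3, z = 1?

(∇f)_1 = ∂f/∂x = -6
At (-1, -3, 1): -6.

-6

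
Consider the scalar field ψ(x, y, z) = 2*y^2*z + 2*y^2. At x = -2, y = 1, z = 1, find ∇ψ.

(0, 8, 2)

∂ψ/∂x = 0
∂ψ/∂y = 4*y*z + 4*y
∂ψ/∂z = 2*y^2
∇ψ = (0, 4*y*z + 4*y, 2*y^2)
At (-2, 1, 1): (0, 8, 2).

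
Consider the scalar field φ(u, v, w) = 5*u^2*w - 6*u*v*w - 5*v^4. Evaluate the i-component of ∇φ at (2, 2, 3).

(∇φ)_1 = ∂φ/∂u = 10*u*w - 6*v*w
At (2, 2, 3): 24.

24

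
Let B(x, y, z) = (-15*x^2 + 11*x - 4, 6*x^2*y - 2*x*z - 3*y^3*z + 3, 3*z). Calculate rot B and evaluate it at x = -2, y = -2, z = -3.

(∇×B)₁ = ∂B₃/∂y − ∂B₂/∂z = 2*x + 3*y^3
(∇×B)₂ = ∂B₁/∂z − ∂B₃/∂x = 0
(∇×B)₃ = ∂B₂/∂x − ∂B₁/∂y = 12*x*y - 2*z
∇×B = (2*x + 3*y^3, 0, 12*x*y - 2*z)
At (-2, -2, -3): (-28, 0, 54).

(-28, 0, 54)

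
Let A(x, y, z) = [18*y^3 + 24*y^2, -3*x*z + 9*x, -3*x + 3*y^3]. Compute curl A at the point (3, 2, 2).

(45, 3, -309)

(∇×A)₁ = ∂A₃/∂y − ∂A₂/∂z = 3*x + 9*y^2
(∇×A)₂ = ∂A₁/∂z − ∂A₃/∂x = 3
(∇×A)₃ = ∂A₂/∂x − ∂A₁/∂y = -54*y^2 - 48*y - 3*z + 9
∇×A = (3*x + 9*y^2, 3, -54*y^2 - 48*y - 3*z + 9)
At (3, 2, 2): (45, 3, -309).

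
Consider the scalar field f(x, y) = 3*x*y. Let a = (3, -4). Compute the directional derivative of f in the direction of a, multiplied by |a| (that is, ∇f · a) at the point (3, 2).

∂f/∂x = 3*y
∂f/∂y = 3*x
∇f at (3, 2) = (6, 9)
∇f · a = (6)(3) + (9)(-4) = -18

-18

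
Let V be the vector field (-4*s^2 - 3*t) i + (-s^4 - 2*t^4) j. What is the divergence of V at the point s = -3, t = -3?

∂V₁/∂s = -8*s
∂V₂/∂t = -8*t^3
∇·V = -8*s - 8*t^3
At (-3, -3): 240.

240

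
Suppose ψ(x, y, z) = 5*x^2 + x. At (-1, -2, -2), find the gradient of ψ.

∂ψ/∂x = 10*x + 1
∂ψ/∂y = 0
∂ψ/∂z = 0
∇ψ = (10*x + 1, 0, 0)
At (-1, -2, -2): (-9, 0, 0).

(-9, 0, 0)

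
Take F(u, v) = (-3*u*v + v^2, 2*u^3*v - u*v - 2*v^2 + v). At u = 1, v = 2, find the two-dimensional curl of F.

9

∂F₂/∂u = 6*u^2*v - v
∂F₁/∂v = -3*u + 2*v
Scalar curl = 6*u^2*v + 3*u - 3*v
At (1, 2): 9.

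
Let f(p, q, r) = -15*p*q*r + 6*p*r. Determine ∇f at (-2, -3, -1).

(-51, -30, -102)

∂f/∂p = -15*q*r + 6*r
∂f/∂q = -15*p*r
∂f/∂r = -15*p*q + 6*p
∇f = (-15*q*r + 6*r, -15*p*r, -15*p*q + 6*p)
At (-2, -3, -1): (-51, -30, -102).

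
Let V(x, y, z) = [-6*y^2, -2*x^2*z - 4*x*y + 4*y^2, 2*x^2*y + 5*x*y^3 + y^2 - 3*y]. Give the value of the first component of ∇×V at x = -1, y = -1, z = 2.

(∇×V)_1 = ∂V₃/∂y − ∂V₂/∂z
= 2*x^2 + 15*x*y^2 + 2*y - 3 − (-2*x^2)
= 4*x^2 + 15*x*y^2 + 2*y - 3
At (-1, -1, 2): -16.

-16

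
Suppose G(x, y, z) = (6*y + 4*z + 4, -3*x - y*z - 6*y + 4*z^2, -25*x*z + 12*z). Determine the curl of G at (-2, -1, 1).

(-9, 29, -9)

(∇×G)₁ = ∂G₃/∂y − ∂G₂/∂z = y - 8*z
(∇×G)₂ = ∂G₁/∂z − ∂G₃/∂x = 25*z + 4
(∇×G)₃ = ∂G₂/∂x − ∂G₁/∂y = -9
∇×G = (y - 8*z, 25*z + 4, -9)
At (-2, -1, 1): (-9, 29, -9).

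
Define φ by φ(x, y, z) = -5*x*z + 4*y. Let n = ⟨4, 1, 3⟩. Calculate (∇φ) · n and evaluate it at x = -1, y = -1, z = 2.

-21

∂φ/∂x = -5*z
∂φ/∂y = 4
∂φ/∂z = -5*x
∇φ at (-1, -1, 2) = (-10, 4, 5)
∇φ · n = (-10)(4) + (4)(1) + (5)(3) = -21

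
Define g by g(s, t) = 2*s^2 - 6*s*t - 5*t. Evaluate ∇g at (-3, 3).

∂g/∂s = 4*s - 6*t
∂g/∂t = -6*s - 5
∇g = (4*s - 6*t, -6*s - 5)
At (-3, 3): (-30, 13).

(-30, 13)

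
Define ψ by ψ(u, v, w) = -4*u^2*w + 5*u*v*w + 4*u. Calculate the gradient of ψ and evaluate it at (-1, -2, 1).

∂ψ/∂u = -8*u*w + 5*v*w + 4
∂ψ/∂v = 5*u*w
∂ψ/∂w = -4*u^2 + 5*u*v
∇ψ = (-8*u*w + 5*v*w + 4, 5*u*w, -4*u^2 + 5*u*v)
At (-1, -2, 1): (2, -5, 6).

(2, -5, 6)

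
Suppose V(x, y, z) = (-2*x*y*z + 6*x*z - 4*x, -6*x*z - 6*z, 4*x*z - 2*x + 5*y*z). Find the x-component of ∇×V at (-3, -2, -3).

(∇×V)_1 = ∂V₃/∂y − ∂V₂/∂z
= 5*z − (-6*x - 6)
= 6*x + 5*z + 6
At (-3, -2, -3): -27.

-27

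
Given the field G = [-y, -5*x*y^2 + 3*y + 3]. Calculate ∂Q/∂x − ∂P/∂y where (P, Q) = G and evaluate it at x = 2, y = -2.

-19

∂G₂/∂x = -5*y^2
∂G₁/∂y = -1
Scalar curl = -5*y^2 + 1
At (2, -2): -19.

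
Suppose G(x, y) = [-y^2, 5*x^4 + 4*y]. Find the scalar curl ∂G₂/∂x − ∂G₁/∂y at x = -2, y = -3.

-166

∂G₂/∂x = 20*x^3
∂G₁/∂y = -2*y
Scalar curl = 20*x^3 + 2*y
At (-2, -3): -166.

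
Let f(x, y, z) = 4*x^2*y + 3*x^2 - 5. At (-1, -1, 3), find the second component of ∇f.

4

(∇f)_2 = ∂f/∂y = 4*x^2
At (-1, -1, 3): 4.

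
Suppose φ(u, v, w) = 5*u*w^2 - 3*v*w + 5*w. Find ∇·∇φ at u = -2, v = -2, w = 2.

-20

∂²φ/∂u² = 0
∂²φ/∂v² = 0
∂²φ/∂w² = 10*u
∇²φ = 10*u
At (-2, -2, 2): -20.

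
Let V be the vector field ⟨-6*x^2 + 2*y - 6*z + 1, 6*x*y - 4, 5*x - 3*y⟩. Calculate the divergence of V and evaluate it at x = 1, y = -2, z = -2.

∂V₁/∂x = -12*x
∂V₂/∂y = 6*x
∂V₃/∂z = 0
∇·V = -6*x
At (1, -2, -2): -6.

-6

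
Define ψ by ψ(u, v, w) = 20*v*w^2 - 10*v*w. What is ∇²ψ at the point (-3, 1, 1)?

∂²ψ/∂u² = 0
∂²ψ/∂v² = 0
∂²ψ/∂w² = 40*v
∇²ψ = 40*v
At (-3, 1, 1): 40.

40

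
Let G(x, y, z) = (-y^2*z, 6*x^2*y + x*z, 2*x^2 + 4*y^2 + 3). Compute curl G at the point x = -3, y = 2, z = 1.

(19, 8, -67)

(∇×G)₁ = ∂G₃/∂y − ∂G₂/∂z = -x + 8*y
(∇×G)₂ = ∂G₁/∂z − ∂G₃/∂x = -4*x - y^2
(∇×G)₃ = ∂G₂/∂x − ∂G₁/∂y = 12*x*y + 2*y*z + z
∇×G = (-x + 8*y, -4*x - y^2, 12*x*y + 2*y*z + z)
At (-3, 2, 1): (19, 8, -67).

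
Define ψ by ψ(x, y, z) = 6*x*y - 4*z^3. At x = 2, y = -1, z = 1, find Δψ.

-24

∂²ψ/∂x² = 0
∂²ψ/∂y² = 0
∂²ψ/∂z² = -24*z
∇²ψ = -24*z
At (2, -1, 1): -24.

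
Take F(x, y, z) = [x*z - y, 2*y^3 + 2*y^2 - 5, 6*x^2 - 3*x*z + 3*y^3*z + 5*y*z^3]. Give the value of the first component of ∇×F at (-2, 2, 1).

41

(∇×F)_1 = ∂F₃/∂y − ∂F₂/∂z
= 9*y^2*z + 5*z^3 − (0)
= 9*y^2*z + 5*z^3
At (-2, 2, 1): 41.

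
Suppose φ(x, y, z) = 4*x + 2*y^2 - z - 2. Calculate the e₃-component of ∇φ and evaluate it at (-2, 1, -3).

-1

(∇φ)_3 = ∂φ/∂z = -1
At (-2, 1, -3): -1.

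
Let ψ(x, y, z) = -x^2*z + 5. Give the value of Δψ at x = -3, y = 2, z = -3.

6

∂²ψ/∂x² = -2*z
∂²ψ/∂y² = 0
∂²ψ/∂z² = 0
∇²ψ = -2*z
At (-3, 2, -3): 6.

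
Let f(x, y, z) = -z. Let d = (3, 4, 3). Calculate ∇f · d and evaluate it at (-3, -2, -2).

∂f/∂x = 0
∂f/∂y = 0
∂f/∂z = -1
∇f at (-3, -2, -2) = (0, 0, -1)
∇f · d = (0)(3) + (0)(4) + (-1)(3) = -3

-3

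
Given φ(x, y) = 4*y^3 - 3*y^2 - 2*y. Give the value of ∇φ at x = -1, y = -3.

(0, 124)

∂φ/∂x = 0
∂φ/∂y = 12*y^2 - 6*y - 2
∇φ = (0, 12*y^2 - 6*y - 2)
At (-1, -3): (0, 124).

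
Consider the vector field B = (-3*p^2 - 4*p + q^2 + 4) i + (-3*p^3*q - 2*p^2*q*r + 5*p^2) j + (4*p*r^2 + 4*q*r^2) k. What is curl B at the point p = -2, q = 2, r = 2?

(∇×B)₁ = ∂B₃/∂q − ∂B₂/∂r = 2*p^2*q + 4*r^2
(∇×B)₂ = ∂B₁/∂r − ∂B₃/∂p = -4*r^2
(∇×B)₃ = ∂B₂/∂p − ∂B₁/∂q = -9*p^2*q - 4*p*q*r + 10*p - 2*q
∇×B = (2*p^2*q + 4*r^2, -4*r^2, -9*p^2*q - 4*p*q*r + 10*p - 2*q)
At (-2, 2, 2): (32, -16, -64).

(32, -16, -64)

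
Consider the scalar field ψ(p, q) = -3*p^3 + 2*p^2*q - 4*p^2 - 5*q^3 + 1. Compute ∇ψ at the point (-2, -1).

∂ψ/∂p = -9*p^2 + 4*p*q - 8*p
∂ψ/∂q = 2*p^2 - 15*q^2
∇ψ = (-9*p^2 + 4*p*q - 8*p, 2*p^2 - 15*q^2)
At (-2, -1): (-12, -7).

(-12, -7)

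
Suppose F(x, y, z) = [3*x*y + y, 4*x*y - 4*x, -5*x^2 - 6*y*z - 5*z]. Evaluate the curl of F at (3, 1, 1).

(∇×F)₁ = ∂F₃/∂y − ∂F₂/∂z = -6*z
(∇×F)₂ = ∂F₁/∂z − ∂F₃/∂x = 10*x
(∇×F)₃ = ∂F₂/∂x − ∂F₁/∂y = -3*x + 4*y - 5
∇×F = (-6*z, 10*x, -3*x + 4*y - 5)
At (3, 1, 1): (-6, 30, -10).

(-6, 30, -10)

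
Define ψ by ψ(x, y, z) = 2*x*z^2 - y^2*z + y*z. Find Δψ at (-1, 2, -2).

0

∂²ψ/∂x² = 0
∂²ψ/∂y² = -2*z
∂²ψ/∂z² = 4*x
∇²ψ = 4*x - 2*z
At (-1, 2, -2): 0.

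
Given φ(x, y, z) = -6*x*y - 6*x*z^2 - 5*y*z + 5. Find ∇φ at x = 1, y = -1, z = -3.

∂φ/∂x = -6*y - 6*z^2
∂φ/∂y = -6*x - 5*z
∂φ/∂z = -12*x*z - 5*y
∇φ = (-6*y - 6*z^2, -6*x - 5*z, -12*x*z - 5*y)
At (1, -1, -3): (-48, 9, 41).

(-48, 9, 41)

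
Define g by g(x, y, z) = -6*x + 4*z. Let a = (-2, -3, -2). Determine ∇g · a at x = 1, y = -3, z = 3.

4

∂g/∂x = -6
∂g/∂y = 0
∂g/∂z = 4
∇g at (1, -3, 3) = (-6, 0, 4)
∇g · a = (-6)(-2) + (0)(-3) + (4)(-2) = 4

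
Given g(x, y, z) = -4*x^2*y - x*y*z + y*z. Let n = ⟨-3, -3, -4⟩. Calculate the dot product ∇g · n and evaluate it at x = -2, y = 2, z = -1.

-69

∂g/∂x = -8*x*y - y*z
∂g/∂y = -4*x^2 - x*z + z
∂g/∂z = -x*y + y
∇g at (-2, 2, -1) = (34, -19, 6)
∇g · n = (34)(-3) + (-19)(-3) + (6)(-4) = -69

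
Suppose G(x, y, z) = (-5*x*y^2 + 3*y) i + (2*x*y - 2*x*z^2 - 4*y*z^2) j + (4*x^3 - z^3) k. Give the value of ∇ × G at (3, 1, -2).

(-40, -108, 21)

(∇×G)₁ = ∂G₃/∂y − ∂G₂/∂z = 4*x*z + 8*y*z
(∇×G)₂ = ∂G₁/∂z − ∂G₃/∂x = -12*x^2
(∇×G)₃ = ∂G₂/∂x − ∂G₁/∂y = 10*x*y + 2*y - 2*z^2 - 3
∇×G = (4*x*z + 8*y*z, -12*x^2, 10*x*y + 2*y - 2*z^2 - 3)
At (3, 1, -2): (-40, -108, 21).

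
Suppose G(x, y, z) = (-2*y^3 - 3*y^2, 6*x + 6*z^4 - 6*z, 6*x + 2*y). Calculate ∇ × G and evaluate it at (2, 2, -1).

(32, -6, 42)

(∇×G)₁ = ∂G₃/∂y − ∂G₂/∂z = -24*z^3 + 8
(∇×G)₂ = ∂G₁/∂z − ∂G₃/∂x = -6
(∇×G)₃ = ∂G₂/∂x − ∂G₁/∂y = 6*y^2 + 6*y + 6
∇×G = (-24*z^3 + 8, -6, 6*y^2 + 6*y + 6)
At (2, 2, -1): (32, -6, 42).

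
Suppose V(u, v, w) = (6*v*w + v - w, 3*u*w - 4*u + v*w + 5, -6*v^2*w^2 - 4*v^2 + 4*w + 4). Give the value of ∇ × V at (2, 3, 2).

(∇×V)₁ = ∂V₃/∂v − ∂V₂/∂w = -3*u - 12*v*w^2 - 9*v
(∇×V)₂ = ∂V₁/∂w − ∂V₃/∂u = 6*v - 1
(∇×V)₃ = ∂V₂/∂u − ∂V₁/∂v = -3*w - 5
∇×V = (-3*u - 12*v*w^2 - 9*v, 6*v - 1, -3*w - 5)
At (2, 3, 2): (-177, 17, -11).

(-177, 17, -11)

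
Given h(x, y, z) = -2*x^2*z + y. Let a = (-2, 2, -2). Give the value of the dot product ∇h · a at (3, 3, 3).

∂h/∂x = -4*x*z
∂h/∂y = 1
∂h/∂z = -2*x^2
∇h at (3, 3, 3) = (-36, 1, -18)
∇h · a = (-36)(-2) + (1)(2) + (-18)(-2) = 110

110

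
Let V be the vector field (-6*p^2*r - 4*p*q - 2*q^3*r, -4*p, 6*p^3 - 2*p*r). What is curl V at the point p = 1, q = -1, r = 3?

(∇×V)₁ = ∂V₃/∂q − ∂V₂/∂r = 0
(∇×V)₂ = ∂V₁/∂r − ∂V₃/∂p = -24*p^2 - 2*q^3 + 2*r
(∇×V)₃ = ∂V₂/∂p − ∂V₁/∂q = 4*p + 6*q^2*r - 4
∇×V = (0, -24*p^2 - 2*q^3 + 2*r, 4*p + 6*q^2*r - 4)
At (1, -1, 3): (0, -16, 18).

(0, -16, 18)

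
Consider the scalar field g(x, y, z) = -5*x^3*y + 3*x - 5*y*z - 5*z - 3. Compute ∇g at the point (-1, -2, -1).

∂g/∂x = -15*x^2*y + 3
∂g/∂y = -5*x^3 - 5*z
∂g/∂z = -5*y - 5
∇g = (-15*x^2*y + 3, -5*x^3 - 5*z, -5*y - 5)
At (-1, -2, -1): (33, 10, 5).

(33, 10, 5)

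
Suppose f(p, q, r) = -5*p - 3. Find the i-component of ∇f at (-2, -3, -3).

-5

(∇f)_1 = ∂f/∂p = -5
At (-2, -3, -3): -5.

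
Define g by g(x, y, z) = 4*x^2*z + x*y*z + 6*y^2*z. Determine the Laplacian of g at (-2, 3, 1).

20

∂²g/∂x² = 8*z
∂²g/∂y² = 12*z
∂²g/∂z² = 0
∇²g = 20*z
At (-2, 3, 1): 20.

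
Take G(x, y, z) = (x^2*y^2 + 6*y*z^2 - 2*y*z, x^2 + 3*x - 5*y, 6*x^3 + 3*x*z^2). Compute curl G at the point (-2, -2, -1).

(∇×G)₁ = ∂G₃/∂y − ∂G₂/∂z = 0
(∇×G)₂ = ∂G₁/∂z − ∂G₃/∂x = -18*x^2 + 12*y*z - 2*y - 3*z^2
(∇×G)₃ = ∂G₂/∂x − ∂G₁/∂y = -2*x^2*y + 2*x - 6*z^2 + 2*z + 3
∇×G = (0, -18*x^2 + 12*y*z - 2*y - 3*z^2, -2*x^2*y + 2*x - 6*z^2 + 2*z + 3)
At (-2, -2, -1): (0, -47, 7).

(0, -47, 7)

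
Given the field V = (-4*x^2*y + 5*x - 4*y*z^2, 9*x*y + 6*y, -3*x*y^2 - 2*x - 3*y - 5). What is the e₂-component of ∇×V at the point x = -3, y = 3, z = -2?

77

(∇×V)_2 = ∂V₁/∂z − ∂V₃/∂x
= -8*y*z − (-3*y^2 - 2)
= 3*y^2 - 8*y*z + 2
At (-3, 3, -2): 77.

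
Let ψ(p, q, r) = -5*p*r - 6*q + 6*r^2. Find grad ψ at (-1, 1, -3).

∂ψ/∂p = -5*r
∂ψ/∂q = -6
∂ψ/∂r = -5*p + 12*r
∇ψ = (-5*r, -6, -5*p + 12*r)
At (-1, 1, -3): (15, -6, -31).

(15, -6, -31)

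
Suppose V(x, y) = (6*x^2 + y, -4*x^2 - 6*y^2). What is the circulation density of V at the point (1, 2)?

-9

∂V₂/∂x = -8*x
∂V₁/∂y = 1
Scalar curl = -8*x - 1
At (1, 2): -9.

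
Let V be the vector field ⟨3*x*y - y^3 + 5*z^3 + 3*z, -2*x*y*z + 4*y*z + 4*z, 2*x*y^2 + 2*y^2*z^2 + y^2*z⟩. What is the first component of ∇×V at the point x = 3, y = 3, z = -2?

(∇×V)_1 = ∂V₃/∂y − ∂V₂/∂z
= 4*x*y + 4*y*z^2 + 2*y*z − (-2*x*y + 4*y + 4)
= 6*x*y + 4*y*z^2 + 2*y*z - 4*y - 4
At (3, 3, -2): 74.

74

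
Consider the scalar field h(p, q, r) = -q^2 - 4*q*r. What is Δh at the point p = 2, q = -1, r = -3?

∂²h/∂p² = 0
∂²h/∂q² = -2
∂²h/∂r² = 0
∇²h = -2
At (2, -1, -3): -2.

-2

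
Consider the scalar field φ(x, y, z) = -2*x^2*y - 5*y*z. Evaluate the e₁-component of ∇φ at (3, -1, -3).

(∇φ)_1 = ∂φ/∂x = -4*x*y
At (3, -1, -3): 12.

12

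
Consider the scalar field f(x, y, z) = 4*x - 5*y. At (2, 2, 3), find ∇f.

(4, -5, 0)

∂f/∂x = 4
∂f/∂y = -5
∂f/∂z = 0
∇f = (4, -5, 0)
At (2, 2, 3): (4, -5, 0).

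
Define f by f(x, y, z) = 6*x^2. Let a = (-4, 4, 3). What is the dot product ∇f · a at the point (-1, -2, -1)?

48

∂f/∂x = 12*x
∂f/∂y = 0
∂f/∂z = 0
∇f at (-1, -2, -1) = (-12, 0, 0)
∇f · a = (-12)(-4) + (0)(4) + (0)(3) = 48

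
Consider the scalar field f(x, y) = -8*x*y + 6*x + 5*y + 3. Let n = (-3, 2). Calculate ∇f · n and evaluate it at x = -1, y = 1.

32

∂f/∂x = -8*y + 6
∂f/∂y = -8*x + 5
∇f at (-1, 1) = (-2, 13)
∇f · n = (-2)(-3) + (13)(2) = 32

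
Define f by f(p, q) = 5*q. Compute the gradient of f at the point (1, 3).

∂f/∂p = 0
∂f/∂q = 5
∇f = (0, 5)
At (1, 3): (0, 5).

(0, 5)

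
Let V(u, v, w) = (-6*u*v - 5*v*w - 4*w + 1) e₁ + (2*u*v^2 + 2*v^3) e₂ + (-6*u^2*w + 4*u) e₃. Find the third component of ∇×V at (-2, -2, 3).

(∇×V)_3 = ∂V₂/∂u − ∂V₁/∂v
= 2*v^2 − (-6*u - 5*w)
= 6*u + 2*v^2 + 5*w
At (-2, -2, 3): 11.

11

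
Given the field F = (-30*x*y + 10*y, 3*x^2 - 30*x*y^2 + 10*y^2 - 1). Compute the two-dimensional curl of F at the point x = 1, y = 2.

∂F₂/∂x = 6*x - 30*y^2
∂F₁/∂y = -30*x + 10
Scalar curl = 36*x - 30*y^2 - 10
At (1, 2): -94.

-94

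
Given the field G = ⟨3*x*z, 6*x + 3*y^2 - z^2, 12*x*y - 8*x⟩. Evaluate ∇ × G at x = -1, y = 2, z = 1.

(∇×G)₁ = ∂G₃/∂y − ∂G₂/∂z = 12*x + 2*z
(∇×G)₂ = ∂G₁/∂z − ∂G₃/∂x = 3*x - 12*y + 8
(∇×G)₃ = ∂G₂/∂x − ∂G₁/∂y = 6
∇×G = (12*x + 2*z, 3*x - 12*y + 8, 6)
At (-1, 2, 1): (-10, -19, 6).

(-10, -19, 6)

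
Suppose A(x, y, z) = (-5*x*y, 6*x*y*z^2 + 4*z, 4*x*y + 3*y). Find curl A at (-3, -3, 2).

(-229, 12, -87)

(∇×A)₁ = ∂A₃/∂y − ∂A₂/∂z = -12*x*y*z + 4*x - 1
(∇×A)₂ = ∂A₁/∂z − ∂A₃/∂x = -4*y
(∇×A)₃ = ∂A₂/∂x − ∂A₁/∂y = 5*x + 6*y*z^2
∇×A = (-12*x*y*z + 4*x - 1, -4*y, 5*x + 6*y*z^2)
At (-3, -3, 2): (-229, 12, -87).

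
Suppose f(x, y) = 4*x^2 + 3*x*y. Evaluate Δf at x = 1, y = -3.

∂²f/∂x² = 8
∂²f/∂y² = 0
∇²f = 8
At (1, -3): 8.

8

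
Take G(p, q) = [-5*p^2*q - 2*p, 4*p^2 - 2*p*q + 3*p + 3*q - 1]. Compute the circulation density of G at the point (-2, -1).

9

∂G₂/∂p = 8*p - 2*q + 3
∂G₁/∂q = -5*p^2
Scalar curl = 5*p^2 + 8*p - 2*q + 3
At (-2, -1): 9.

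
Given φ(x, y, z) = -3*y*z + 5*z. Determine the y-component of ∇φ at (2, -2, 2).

(∇φ)_2 = ∂φ/∂y = -3*z
At (2, -2, 2): -6.

-6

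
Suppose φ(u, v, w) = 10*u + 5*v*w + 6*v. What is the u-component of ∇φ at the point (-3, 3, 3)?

(∇φ)_1 = ∂φ/∂u = 10
At (-3, 3, 3): 10.

10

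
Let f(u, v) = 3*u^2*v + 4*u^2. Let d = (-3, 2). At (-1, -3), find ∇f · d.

-24

∂f/∂u = 6*u*v + 8*u
∂f/∂v = 3*u^2
∇f at (-1, -3) = (10, 3)
∇f · d = (10)(-3) + (3)(2) = -24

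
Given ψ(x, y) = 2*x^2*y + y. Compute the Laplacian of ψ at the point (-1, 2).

∂²ψ/∂x² = 4*y
∂²ψ/∂y² = 0
∇²ψ = 4*y
At (-1, 2): 8.

8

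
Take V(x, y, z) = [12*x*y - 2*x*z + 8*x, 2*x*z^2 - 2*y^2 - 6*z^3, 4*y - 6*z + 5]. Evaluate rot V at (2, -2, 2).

(∇×V)₁ = ∂V₃/∂y − ∂V₂/∂z = -4*x*z + 18*z^2 + 4
(∇×V)₂ = ∂V₁/∂z − ∂V₃/∂x = -2*x
(∇×V)₃ = ∂V₂/∂x − ∂V₁/∂y = -12*x + 2*z^2
∇×V = (-4*x*z + 18*z^2 + 4, -2*x, -12*x + 2*z^2)
At (2, -2, 2): (60, -4, -16).

(60, -4, -16)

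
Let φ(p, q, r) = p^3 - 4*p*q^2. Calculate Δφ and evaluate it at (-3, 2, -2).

6

∂²φ/∂p² = 6*p
∂²φ/∂q² = -8*p
∂²φ/∂r² = 0
∇²φ = -2*p
At (-3, 2, -2): 6.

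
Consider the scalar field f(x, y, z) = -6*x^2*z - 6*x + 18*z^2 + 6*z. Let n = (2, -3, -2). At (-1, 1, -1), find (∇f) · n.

36

∂f/∂x = -12*x*z - 6
∂f/∂y = 0
∂f/∂z = -6*x^2 + 36*z + 6
∇f at (-1, 1, -1) = (-18, 0, -36)
∇f · n = (-18)(2) + (0)(-3) + (-36)(-2) = 36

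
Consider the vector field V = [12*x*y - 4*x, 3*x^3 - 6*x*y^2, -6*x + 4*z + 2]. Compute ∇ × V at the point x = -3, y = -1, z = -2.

(∇×V)₁ = ∂V₃/∂y − ∂V₂/∂z = 0
(∇×V)₂ = ∂V₁/∂z − ∂V₃/∂x = 6
(∇×V)₃ = ∂V₂/∂x − ∂V₁/∂y = 9*x^2 - 12*x - 6*y^2
∇×V = (0, 6, 9*x^2 - 12*x - 6*y^2)
At (-3, -1, -2): (0, 6, 111).

(0, 6, 111)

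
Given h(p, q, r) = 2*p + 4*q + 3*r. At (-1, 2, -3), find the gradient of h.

(2, 4, 3)

∂h/∂p = 2
∂h/∂q = 4
∂h/∂r = 3
∇h = (2, 4, 3)
At (-1, 2, -3): (2, 4, 3).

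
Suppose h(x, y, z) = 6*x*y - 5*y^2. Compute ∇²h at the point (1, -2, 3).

-10

∂²h/∂x² = 0
∂²h/∂y² = -10
∂²h/∂z² = 0
∇²h = -10
At (1, -2, 3): -10.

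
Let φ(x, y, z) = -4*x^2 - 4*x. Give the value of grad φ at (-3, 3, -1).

(20, 0, 0)

∂φ/∂x = -8*x - 4
∂φ/∂y = 0
∂φ/∂z = 0
∇φ = (-8*x - 4, 0, 0)
At (-3, 3, -1): (20, 0, 0).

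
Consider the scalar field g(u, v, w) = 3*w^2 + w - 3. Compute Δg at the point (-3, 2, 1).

∂²g/∂u² = 0
∂²g/∂v² = 0
∂²g/∂w² = 6
∇²g = 6
At (-3, 2, 1): 6.

6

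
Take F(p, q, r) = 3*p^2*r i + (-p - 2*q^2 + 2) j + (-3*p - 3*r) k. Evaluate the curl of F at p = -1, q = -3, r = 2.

(0, 6, -1)

(∇×F)₁ = ∂F₃/∂q − ∂F₂/∂r = 0
(∇×F)₂ = ∂F₁/∂r − ∂F₃/∂p = 3*p^2 + 3
(∇×F)₃ = ∂F₂/∂p − ∂F₁/∂q = -1
∇×F = (0, 3*p^2 + 3, -1)
At (-1, -3, 2): (0, 6, -1).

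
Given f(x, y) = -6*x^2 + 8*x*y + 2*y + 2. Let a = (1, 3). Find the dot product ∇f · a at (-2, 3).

∂f/∂x = -12*x + 8*y
∂f/∂y = 8*x + 2
∇f at (-2, 3) = (48, -14)
∇f · a = (48)(1) + (-14)(3) = 6

6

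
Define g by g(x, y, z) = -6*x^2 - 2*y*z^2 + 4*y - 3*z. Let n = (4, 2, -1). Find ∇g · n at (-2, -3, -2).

115

∂g/∂x = -12*x
∂g/∂y = -2*z^2 + 4
∂g/∂z = -4*y*z - 3
∇g at (-2, -3, -2) = (24, -4, -27)
∇g · n = (24)(4) + (-4)(2) + (-27)(-1) = 115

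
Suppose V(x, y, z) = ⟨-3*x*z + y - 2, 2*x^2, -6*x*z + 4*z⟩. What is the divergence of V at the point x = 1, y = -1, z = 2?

-8

∂V₁/∂x = -3*z
∂V₂/∂y = 0
∂V₃/∂z = -6*x + 4
∇·V = -6*x - 3*z + 4
At (1, -1, 2): -8.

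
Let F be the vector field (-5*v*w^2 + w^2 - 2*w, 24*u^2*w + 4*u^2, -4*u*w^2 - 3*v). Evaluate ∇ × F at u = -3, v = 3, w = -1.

(∇×F)₁ = ∂F₃/∂v − ∂F₂/∂w = -24*u^2 - 3
(∇×F)₂ = ∂F₁/∂w − ∂F₃/∂u = -10*v*w + 4*w^2 + 2*w - 2
(∇×F)₃ = ∂F₂/∂u − ∂F₁/∂v = 48*u*w + 8*u + 5*w^2
∇×F = (-24*u^2 - 3, -10*v*w + 4*w^2 + 2*w - 2, 48*u*w + 8*u + 5*w^2)
At (-3, 3, -1): (-219, 30, 125).

(-219, 30, 125)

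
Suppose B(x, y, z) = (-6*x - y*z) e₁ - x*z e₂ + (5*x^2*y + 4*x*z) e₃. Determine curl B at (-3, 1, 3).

(∇×B)₁ = ∂B₃/∂y − ∂B₂/∂z = 5*x^2 + x
(∇×B)₂ = ∂B₁/∂z − ∂B₃/∂x = -10*x*y - y - 4*z
(∇×B)₃ = ∂B₂/∂x − ∂B₁/∂y = 0
∇×B = (5*x^2 + x, -10*x*y - y - 4*z, 0)
At (-3, 1, 3): (42, 17, 0).

(42, 17, 0)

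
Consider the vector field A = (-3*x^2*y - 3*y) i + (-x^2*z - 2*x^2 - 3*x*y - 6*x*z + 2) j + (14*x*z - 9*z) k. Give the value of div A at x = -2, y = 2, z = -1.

-7

∂A₁/∂x = -6*x*y
∂A₂/∂y = -3*x
∂A₃/∂z = 14*x - 9
∇·A = -6*x*y + 11*x - 9
At (-2, 2, -1): -7.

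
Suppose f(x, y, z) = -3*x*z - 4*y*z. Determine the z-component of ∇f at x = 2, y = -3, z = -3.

6

(∇f)_3 = ∂f/∂z = -3*x - 4*y
At (2, -3, -3): 6.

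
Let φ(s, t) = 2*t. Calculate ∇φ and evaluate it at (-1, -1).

∂φ/∂s = 0
∂φ/∂t = 2
∇φ = (0, 2)
At (-1, -1): (0, 2).

(0, 2)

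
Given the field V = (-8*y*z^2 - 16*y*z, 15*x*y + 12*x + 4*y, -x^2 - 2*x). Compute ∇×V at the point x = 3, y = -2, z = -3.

(0, -56, 6)

(∇×V)₁ = ∂V₃/∂y − ∂V₂/∂z = 0
(∇×V)₂ = ∂V₁/∂z − ∂V₃/∂x = 2*x - 16*y*z - 16*y + 2
(∇×V)₃ = ∂V₂/∂x − ∂V₁/∂y = 15*y + 8*z^2 + 16*z + 12
∇×V = (0, 2*x - 16*y*z - 16*y + 2, 15*y + 8*z^2 + 16*z + 12)
At (3, -2, -3): (0, -56, 6).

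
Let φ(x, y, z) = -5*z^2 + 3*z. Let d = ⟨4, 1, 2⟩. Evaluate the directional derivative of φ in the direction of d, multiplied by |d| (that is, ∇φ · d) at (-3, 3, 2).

-34

∂φ/∂x = 0
∂φ/∂y = 0
∂φ/∂z = -10*z + 3
∇φ at (-3, 3, 2) = (0, 0, -17)
∇φ · d = (0)(4) + (0)(1) + (-17)(2) = -34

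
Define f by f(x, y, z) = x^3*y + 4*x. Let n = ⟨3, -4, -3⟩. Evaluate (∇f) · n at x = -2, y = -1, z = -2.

8

∂f/∂x = 3*x^2*y + 4
∂f/∂y = x^3
∂f/∂z = 0
∇f at (-2, -1, -2) = (-8, -8, 0)
∇f · n = (-8)(3) + (-8)(-4) + (0)(-3) = 8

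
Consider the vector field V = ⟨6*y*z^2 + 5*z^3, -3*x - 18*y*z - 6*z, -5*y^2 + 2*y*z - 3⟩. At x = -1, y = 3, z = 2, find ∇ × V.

(34, 132, -27)

(∇×V)₁ = ∂V₃/∂y − ∂V₂/∂z = 8*y + 2*z + 6
(∇×V)₂ = ∂V₁/∂z − ∂V₃/∂x = 12*y*z + 15*z^2
(∇×V)₃ = ∂V₂/∂x − ∂V₁/∂y = -6*z^2 - 3
∇×V = (8*y + 2*z + 6, 12*y*z + 15*z^2, -6*z^2 - 3)
At (-1, 3, 2): (34, 132, -27).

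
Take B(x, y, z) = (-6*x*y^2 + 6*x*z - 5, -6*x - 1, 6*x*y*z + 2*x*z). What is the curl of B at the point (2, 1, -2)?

(-24, 28, 18)

(∇×B)₁ = ∂B₃/∂y − ∂B₂/∂z = 6*x*z
(∇×B)₂ = ∂B₁/∂z − ∂B₃/∂x = 6*x - 6*y*z - 2*z
(∇×B)₃ = ∂B₂/∂x − ∂B₁/∂y = 12*x*y - 6
∇×B = (6*x*z, 6*x - 6*y*z - 2*z, 12*x*y - 6)
At (2, 1, -2): (-24, 28, 18).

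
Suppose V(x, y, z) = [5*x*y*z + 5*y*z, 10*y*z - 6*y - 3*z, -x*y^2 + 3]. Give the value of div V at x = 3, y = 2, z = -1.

∂V₁/∂x = 5*y*z
∂V₂/∂y = 10*z - 6
∂V₃/∂z = 0
∇·V = 5*y*z + 10*z - 6
At (3, 2, -1): -26.

-26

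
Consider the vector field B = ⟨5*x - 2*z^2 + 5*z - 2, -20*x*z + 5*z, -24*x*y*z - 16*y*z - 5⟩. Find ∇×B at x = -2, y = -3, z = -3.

(-141, 233, 60)

(∇×B)₁ = ∂B₃/∂y − ∂B₂/∂z = -24*x*z + 20*x - 16*z - 5
(∇×B)₂ = ∂B₁/∂z − ∂B₃/∂x = 24*y*z - 4*z + 5
(∇×B)₃ = ∂B₂/∂x − ∂B₁/∂y = -20*z
∇×B = (-24*x*z + 20*x - 16*z - 5, 24*y*z - 4*z + 5, -20*z)
At (-2, -3, -3): (-141, 233, 60).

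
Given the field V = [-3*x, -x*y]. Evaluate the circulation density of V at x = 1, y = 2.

-2

∂V₂/∂x = -y
∂V₁/∂y = 0
Scalar curl = -y
At (1, 2): -2.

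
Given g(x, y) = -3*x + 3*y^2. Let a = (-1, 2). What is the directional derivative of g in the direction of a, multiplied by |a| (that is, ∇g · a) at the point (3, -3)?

-33

∂g/∂x = -3
∂g/∂y = 6*y
∇g at (3, -3) = (-3, -18)
∇g · a = (-3)(-1) + (-18)(2) = -33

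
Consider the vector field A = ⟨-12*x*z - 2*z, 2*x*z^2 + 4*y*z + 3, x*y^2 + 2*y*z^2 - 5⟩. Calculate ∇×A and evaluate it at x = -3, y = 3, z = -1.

(-40, 25, 2)

(∇×A)₁ = ∂A₃/∂y − ∂A₂/∂z = 2*x*y - 4*x*z - 4*y + 2*z^2
(∇×A)₂ = ∂A₁/∂z − ∂A₃/∂x = -12*x - y^2 - 2
(∇×A)₃ = ∂A₂/∂x − ∂A₁/∂y = 2*z^2
∇×A = (2*x*y - 4*x*z - 4*y + 2*z^2, -12*x - y^2 - 2, 2*z^2)
At (-3, 3, -1): (-40, 25, 2).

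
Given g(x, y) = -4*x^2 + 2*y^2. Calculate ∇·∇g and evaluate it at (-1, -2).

∂²g/∂x² = -8
∂²g/∂y² = 4
∇²g = -4
At (-1, -2): -4.

-4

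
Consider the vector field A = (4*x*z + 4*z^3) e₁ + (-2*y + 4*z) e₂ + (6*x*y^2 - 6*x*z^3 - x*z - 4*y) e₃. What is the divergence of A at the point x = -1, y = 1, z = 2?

79

∂A₁/∂x = 4*z
∂A₂/∂y = -2
∂A₃/∂z = -18*x*z^2 - x
∇·A = -18*x*z^2 - x + 4*z - 2
At (-1, 1, 2): 79.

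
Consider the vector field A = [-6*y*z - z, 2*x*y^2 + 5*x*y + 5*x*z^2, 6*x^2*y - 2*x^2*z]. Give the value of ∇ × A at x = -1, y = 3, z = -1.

(∇×A)₁ = ∂A₃/∂y − ∂A₂/∂z = 6*x^2 - 10*x*z
(∇×A)₂ = ∂A₁/∂z − ∂A₃/∂x = -12*x*y + 4*x*z - 6*y - 1
(∇×A)₃ = ∂A₂/∂x − ∂A₁/∂y = 2*y^2 + 5*y + 5*z^2 + 6*z
∇×A = (6*x^2 - 10*x*z, -12*x*y + 4*x*z - 6*y - 1, 2*y^2 + 5*y + 5*z^2 + 6*z)
At (-1, 3, -1): (-4, 21, 32).

(-4, 21, 32)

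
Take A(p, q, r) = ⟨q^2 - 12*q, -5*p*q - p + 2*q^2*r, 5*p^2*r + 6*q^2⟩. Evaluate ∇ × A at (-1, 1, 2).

(∇×A)₁ = ∂A₃/∂q − ∂A₂/∂r = -2*q^2 + 12*q
(∇×A)₂ = ∂A₁/∂r − ∂A₃/∂p = -10*p*r
(∇×A)₃ = ∂A₂/∂p − ∂A₁/∂q = -7*q + 11
∇×A = (-2*q^2 + 12*q, -10*p*r, -7*q + 11)
At (-1, 1, 2): (10, 20, 4).

(10, 20, 4)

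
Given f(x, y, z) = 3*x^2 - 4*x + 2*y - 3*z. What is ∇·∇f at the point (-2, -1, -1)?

∂²f/∂x² = 6
∂²f/∂y² = 0
∂²f/∂z² = 0
∇²f = 6
At (-2, -1, -1): 6.

6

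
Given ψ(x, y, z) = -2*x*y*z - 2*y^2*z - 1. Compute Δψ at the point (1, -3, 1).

-4

∂²ψ/∂x² = 0
∂²ψ/∂y² = -4*z
∂²ψ/∂z² = 0
∇²ψ = -4*z
At (1, -3, 1): -4.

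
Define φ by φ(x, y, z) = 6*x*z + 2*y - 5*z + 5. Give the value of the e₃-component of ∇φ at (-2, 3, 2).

(∇φ)_3 = ∂φ/∂z = 6*x - 5
At (-2, 3, 2): -17.

-17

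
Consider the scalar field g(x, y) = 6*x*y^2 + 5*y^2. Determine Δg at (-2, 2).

∂²g/∂x² = 0
∂²g/∂y² = 2*(6*x + 5)
∇²g = 12*x + 10
At (-2, 2): -14.

-14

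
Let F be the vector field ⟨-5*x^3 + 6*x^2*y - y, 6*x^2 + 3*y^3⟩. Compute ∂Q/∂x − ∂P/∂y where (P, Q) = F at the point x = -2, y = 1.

∂F₂/∂x = 12*x
∂F₁/∂y = 6*x^2 - 1
Scalar curl = -6*x^2 + 12*x + 1
At (-2, 1): -47.

-47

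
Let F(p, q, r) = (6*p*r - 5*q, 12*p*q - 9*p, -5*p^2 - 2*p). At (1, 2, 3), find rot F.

(∇×F)₁ = ∂F₃/∂q − ∂F₂/∂r = 0
(∇×F)₂ = ∂F₁/∂r − ∂F₃/∂p = 16*p + 2
(∇×F)₃ = ∂F₂/∂p − ∂F₁/∂q = 12*q - 4
∇×F = (0, 16*p + 2, 12*q - 4)
At (1, 2, 3): (0, 18, 20).

(0, 18, 20)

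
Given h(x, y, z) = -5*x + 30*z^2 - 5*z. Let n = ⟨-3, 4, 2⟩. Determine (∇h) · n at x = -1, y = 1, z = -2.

∂h/∂x = -5
∂h/∂y = 0
∂h/∂z = 60*z - 5
∇h at (-1, 1, -2) = (-5, 0, -125)
∇h · n = (-5)(-3) + (0)(4) + (-125)(2) = -235

-235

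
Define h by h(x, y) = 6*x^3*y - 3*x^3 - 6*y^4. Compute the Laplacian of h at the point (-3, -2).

-18

∂²h/∂x² = 18*x*(2*y - 1)
∂²h/∂y² = -72*y^2
∇²h = 36*x*y - 18*x - 72*y^2
At (-3, -2): -18.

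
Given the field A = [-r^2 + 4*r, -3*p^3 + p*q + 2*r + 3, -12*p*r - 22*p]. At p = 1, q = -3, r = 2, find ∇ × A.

(-2, 46, -12)

(∇×A)₁ = ∂A₃/∂q − ∂A₂/∂r = -2
(∇×A)₂ = ∂A₁/∂r − ∂A₃/∂p = 10*r + 26
(∇×A)₃ = ∂A₂/∂p − ∂A₁/∂q = -9*p^2 + q
∇×A = (-2, 10*r + 26, -9*p^2 + q)
At (1, -3, 2): (-2, 46, -12).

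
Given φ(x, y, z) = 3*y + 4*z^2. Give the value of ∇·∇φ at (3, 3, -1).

∂²φ/∂x² = 0
∂²φ/∂y² = 0
∂²φ/∂z² = 8
∇²φ = 8
At (3, 3, -1): 8.

8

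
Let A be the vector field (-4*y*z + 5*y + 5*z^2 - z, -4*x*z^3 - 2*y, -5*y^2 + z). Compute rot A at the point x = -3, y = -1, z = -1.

(-26, -7, -5)

(∇×A)₁ = ∂A₃/∂y − ∂A₂/∂z = 12*x*z^2 - 10*y
(∇×A)₂ = ∂A₁/∂z − ∂A₃/∂x = -4*y + 10*z - 1
(∇×A)₃ = ∂A₂/∂x − ∂A₁/∂y = -4*z^3 + 4*z - 5
∇×A = (12*x*z^2 - 10*y, -4*y + 10*z - 1, -4*z^3 + 4*z - 5)
At (-3, -1, -1): (-26, -7, -5).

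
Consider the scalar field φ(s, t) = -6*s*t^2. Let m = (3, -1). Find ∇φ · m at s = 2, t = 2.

-24

∂φ/∂s = -6*t^2
∂φ/∂t = -12*s*t
∇φ at (2, 2) = (-24, -48)
∇φ · m = (-24)(3) + (-48)(-1) = -24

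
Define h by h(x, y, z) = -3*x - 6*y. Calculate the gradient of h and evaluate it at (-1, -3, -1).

(-3, -6, 0)

∂h/∂x = -3
∂h/∂y = -6
∂h/∂z = 0
∇h = (-3, -6, 0)
At (-1, -3, -1): (-3, -6, 0).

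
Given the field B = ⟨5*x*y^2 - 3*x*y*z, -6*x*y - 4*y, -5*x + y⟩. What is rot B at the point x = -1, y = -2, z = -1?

(∇×B)₁ = ∂B₃/∂y − ∂B₂/∂z = 1
(∇×B)₂ = ∂B₁/∂z − ∂B₃/∂x = -3*x*y + 5
(∇×B)₃ = ∂B₂/∂x − ∂B₁/∂y = -10*x*y + 3*x*z - 6*y
∇×B = (1, -3*x*y + 5, -10*x*y + 3*x*z - 6*y)
At (-1, -2, -1): (1, -1, -5).

(1, -1, -5)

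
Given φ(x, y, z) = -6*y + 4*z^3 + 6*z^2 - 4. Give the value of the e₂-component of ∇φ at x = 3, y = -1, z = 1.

-6

(∇φ)_2 = ∂φ/∂y = -6
At (3, -1, 1): -6.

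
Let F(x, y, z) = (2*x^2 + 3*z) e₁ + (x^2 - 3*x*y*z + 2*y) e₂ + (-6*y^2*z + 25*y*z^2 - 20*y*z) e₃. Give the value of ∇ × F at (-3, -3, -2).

(95, 3, -24)

(∇×F)₁ = ∂F₃/∂y − ∂F₂/∂z = 3*x*y - 12*y*z + 25*z^2 - 20*z
(∇×F)₂ = ∂F₁/∂z − ∂F₃/∂x = 3
(∇×F)₃ = ∂F₂/∂x − ∂F₁/∂y = 2*x - 3*y*z
∇×F = (3*x*y - 12*y*z + 25*z^2 - 20*z, 3, 2*x - 3*y*z)
At (-3, -3, -2): (95, 3, -24).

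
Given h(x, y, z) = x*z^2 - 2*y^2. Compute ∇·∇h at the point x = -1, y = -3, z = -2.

-6

∂²h/∂x² = 0
∂²h/∂y² = -4
∂²h/∂z² = 2*x
∇²h = 2*x - 4
At (-1, -3, -2): -6.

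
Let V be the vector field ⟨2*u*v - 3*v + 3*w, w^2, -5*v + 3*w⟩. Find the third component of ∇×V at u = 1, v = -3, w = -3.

(∇×V)_3 = ∂V₂/∂u − ∂V₁/∂v
= 0 − (2*u - 3)
= -2*u + 3
At (1, -3, -3): 1.

1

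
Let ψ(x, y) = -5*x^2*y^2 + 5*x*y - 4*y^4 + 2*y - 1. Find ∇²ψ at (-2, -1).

∂²ψ/∂x² = -10*y^2
∂²ψ/∂y² = -2*(5*x^2 + 24*y^2)
∇²ψ = -10*x^2 - 58*y^2
At (-2, -1): -98.

-98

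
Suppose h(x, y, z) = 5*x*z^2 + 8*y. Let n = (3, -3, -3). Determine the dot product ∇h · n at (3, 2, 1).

∂h/∂x = 5*z^2
∂h/∂y = 8
∂h/∂z = 10*x*z
∇h at (3, 2, 1) = (5, 8, 30)
∇h · n = (5)(3) + (8)(-3) + (30)(-3) = -99

-99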